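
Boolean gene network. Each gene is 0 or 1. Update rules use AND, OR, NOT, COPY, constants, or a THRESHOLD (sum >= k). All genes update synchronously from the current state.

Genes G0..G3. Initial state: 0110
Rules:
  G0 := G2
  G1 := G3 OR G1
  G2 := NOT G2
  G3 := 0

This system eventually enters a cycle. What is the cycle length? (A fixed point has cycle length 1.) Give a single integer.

Answer: 2

Derivation:
Step 0: 0110
Step 1: G0=G2=1 G1=G3|G1=0|1=1 G2=NOT G2=NOT 1=0 G3=0(const) -> 1100
Step 2: G0=G2=0 G1=G3|G1=0|1=1 G2=NOT G2=NOT 0=1 G3=0(const) -> 0110
State from step 2 equals state from step 0 -> cycle length 2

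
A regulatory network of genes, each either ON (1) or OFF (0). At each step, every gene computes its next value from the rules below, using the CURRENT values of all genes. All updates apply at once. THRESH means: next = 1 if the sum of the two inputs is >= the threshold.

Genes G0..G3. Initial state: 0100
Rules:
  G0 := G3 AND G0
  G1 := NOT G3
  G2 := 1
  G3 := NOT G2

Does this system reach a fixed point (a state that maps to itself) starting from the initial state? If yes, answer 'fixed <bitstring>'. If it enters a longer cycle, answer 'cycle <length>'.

Step 0: 0100
Step 1: G0=G3&G0=0&0=0 G1=NOT G3=NOT 0=1 G2=1(const) G3=NOT G2=NOT 0=1 -> 0111
Step 2: G0=G3&G0=1&0=0 G1=NOT G3=NOT 1=0 G2=1(const) G3=NOT G2=NOT 1=0 -> 0010
Step 3: G0=G3&G0=0&0=0 G1=NOT G3=NOT 0=1 G2=1(const) G3=NOT G2=NOT 1=0 -> 0110
Step 4: G0=G3&G0=0&0=0 G1=NOT G3=NOT 0=1 G2=1(const) G3=NOT G2=NOT 1=0 -> 0110
Fixed point reached at step 3: 0110

Answer: fixed 0110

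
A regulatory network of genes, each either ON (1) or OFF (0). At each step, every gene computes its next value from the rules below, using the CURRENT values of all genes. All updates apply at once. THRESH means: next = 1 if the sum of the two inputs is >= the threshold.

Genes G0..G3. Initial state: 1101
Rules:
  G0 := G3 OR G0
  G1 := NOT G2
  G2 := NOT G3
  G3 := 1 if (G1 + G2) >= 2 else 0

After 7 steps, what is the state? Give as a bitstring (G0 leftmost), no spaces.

Step 1: G0=G3|G0=1|1=1 G1=NOT G2=NOT 0=1 G2=NOT G3=NOT 1=0 G3=(1+0>=2)=0 -> 1100
Step 2: G0=G3|G0=0|1=1 G1=NOT G2=NOT 0=1 G2=NOT G3=NOT 0=1 G3=(1+0>=2)=0 -> 1110
Step 3: G0=G3|G0=0|1=1 G1=NOT G2=NOT 1=0 G2=NOT G3=NOT 0=1 G3=(1+1>=2)=1 -> 1011
Step 4: G0=G3|G0=1|1=1 G1=NOT G2=NOT 1=0 G2=NOT G3=NOT 1=0 G3=(0+1>=2)=0 -> 1000
Step 5: G0=G3|G0=0|1=1 G1=NOT G2=NOT 0=1 G2=NOT G3=NOT 0=1 G3=(0+0>=2)=0 -> 1110
Step 6: G0=G3|G0=0|1=1 G1=NOT G2=NOT 1=0 G2=NOT G3=NOT 0=1 G3=(1+1>=2)=1 -> 1011
Step 7: G0=G3|G0=1|1=1 G1=NOT G2=NOT 1=0 G2=NOT G3=NOT 1=0 G3=(0+1>=2)=0 -> 1000

1000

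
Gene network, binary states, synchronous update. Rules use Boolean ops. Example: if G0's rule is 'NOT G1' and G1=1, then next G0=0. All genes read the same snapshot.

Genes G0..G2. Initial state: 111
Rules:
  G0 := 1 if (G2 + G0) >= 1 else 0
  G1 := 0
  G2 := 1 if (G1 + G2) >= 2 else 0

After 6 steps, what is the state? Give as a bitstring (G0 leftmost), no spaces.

Step 1: G0=(1+1>=1)=1 G1=0(const) G2=(1+1>=2)=1 -> 101
Step 2: G0=(1+1>=1)=1 G1=0(const) G2=(0+1>=2)=0 -> 100
Step 3: G0=(0+1>=1)=1 G1=0(const) G2=(0+0>=2)=0 -> 100
Step 4: G0=(0+1>=1)=1 G1=0(const) G2=(0+0>=2)=0 -> 100
Step 5: G0=(0+1>=1)=1 G1=0(const) G2=(0+0>=2)=0 -> 100
Step 6: G0=(0+1>=1)=1 G1=0(const) G2=(0+0>=2)=0 -> 100

100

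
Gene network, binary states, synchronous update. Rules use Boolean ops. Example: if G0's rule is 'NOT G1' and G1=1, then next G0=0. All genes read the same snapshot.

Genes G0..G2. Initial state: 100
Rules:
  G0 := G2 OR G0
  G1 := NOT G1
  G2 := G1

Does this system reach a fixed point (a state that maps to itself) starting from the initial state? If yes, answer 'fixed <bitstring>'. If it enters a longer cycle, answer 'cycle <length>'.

Step 0: 100
Step 1: G0=G2|G0=0|1=1 G1=NOT G1=NOT 0=1 G2=G1=0 -> 110
Step 2: G0=G2|G0=0|1=1 G1=NOT G1=NOT 1=0 G2=G1=1 -> 101
Step 3: G0=G2|G0=1|1=1 G1=NOT G1=NOT 0=1 G2=G1=0 -> 110
Cycle of length 2 starting at step 1 -> no fixed point

Answer: cycle 2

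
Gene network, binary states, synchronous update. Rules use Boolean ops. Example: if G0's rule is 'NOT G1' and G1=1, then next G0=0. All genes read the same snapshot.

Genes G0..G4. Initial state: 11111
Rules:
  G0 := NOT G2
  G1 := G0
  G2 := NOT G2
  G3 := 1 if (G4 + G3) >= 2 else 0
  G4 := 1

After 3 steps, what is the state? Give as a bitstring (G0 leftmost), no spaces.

Step 1: G0=NOT G2=NOT 1=0 G1=G0=1 G2=NOT G2=NOT 1=0 G3=(1+1>=2)=1 G4=1(const) -> 01011
Step 2: G0=NOT G2=NOT 0=1 G1=G0=0 G2=NOT G2=NOT 0=1 G3=(1+1>=2)=1 G4=1(const) -> 10111
Step 3: G0=NOT G2=NOT 1=0 G1=G0=1 G2=NOT G2=NOT 1=0 G3=(1+1>=2)=1 G4=1(const) -> 01011

01011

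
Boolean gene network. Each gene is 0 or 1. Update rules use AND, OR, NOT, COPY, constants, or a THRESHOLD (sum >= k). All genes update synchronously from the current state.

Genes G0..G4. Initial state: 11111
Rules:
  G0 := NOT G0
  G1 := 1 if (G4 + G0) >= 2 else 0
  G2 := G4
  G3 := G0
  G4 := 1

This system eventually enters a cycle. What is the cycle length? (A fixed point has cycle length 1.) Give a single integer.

Step 0: 11111
Step 1: G0=NOT G0=NOT 1=0 G1=(1+1>=2)=1 G2=G4=1 G3=G0=1 G4=1(const) -> 01111
Step 2: G0=NOT G0=NOT 0=1 G1=(1+0>=2)=0 G2=G4=1 G3=G0=0 G4=1(const) -> 10101
Step 3: G0=NOT G0=NOT 1=0 G1=(1+1>=2)=1 G2=G4=1 G3=G0=1 G4=1(const) -> 01111
State from step 3 equals state from step 1 -> cycle length 2

Answer: 2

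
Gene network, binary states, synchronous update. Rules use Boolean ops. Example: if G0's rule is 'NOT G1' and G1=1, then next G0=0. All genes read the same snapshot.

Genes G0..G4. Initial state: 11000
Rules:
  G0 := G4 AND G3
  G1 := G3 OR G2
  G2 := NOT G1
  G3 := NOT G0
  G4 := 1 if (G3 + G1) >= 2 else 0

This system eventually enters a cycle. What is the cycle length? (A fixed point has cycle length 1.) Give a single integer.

Answer: 6

Derivation:
Step 0: 11000
Step 1: G0=G4&G3=0&0=0 G1=G3|G2=0|0=0 G2=NOT G1=NOT 1=0 G3=NOT G0=NOT 1=0 G4=(0+1>=2)=0 -> 00000
Step 2: G0=G4&G3=0&0=0 G1=G3|G2=0|0=0 G2=NOT G1=NOT 0=1 G3=NOT G0=NOT 0=1 G4=(0+0>=2)=0 -> 00110
Step 3: G0=G4&G3=0&1=0 G1=G3|G2=1|1=1 G2=NOT G1=NOT 0=1 G3=NOT G0=NOT 0=1 G4=(1+0>=2)=0 -> 01110
Step 4: G0=G4&G3=0&1=0 G1=G3|G2=1|1=1 G2=NOT G1=NOT 1=0 G3=NOT G0=NOT 0=1 G4=(1+1>=2)=1 -> 01011
Step 5: G0=G4&G3=1&1=1 G1=G3|G2=1|0=1 G2=NOT G1=NOT 1=0 G3=NOT G0=NOT 0=1 G4=(1+1>=2)=1 -> 11011
Step 6: G0=G4&G3=1&1=1 G1=G3|G2=1|0=1 G2=NOT G1=NOT 1=0 G3=NOT G0=NOT 1=0 G4=(1+1>=2)=1 -> 11001
Step 7: G0=G4&G3=1&0=0 G1=G3|G2=0|0=0 G2=NOT G1=NOT 1=0 G3=NOT G0=NOT 1=0 G4=(0+1>=2)=0 -> 00000
State from step 7 equals state from step 1 -> cycle length 6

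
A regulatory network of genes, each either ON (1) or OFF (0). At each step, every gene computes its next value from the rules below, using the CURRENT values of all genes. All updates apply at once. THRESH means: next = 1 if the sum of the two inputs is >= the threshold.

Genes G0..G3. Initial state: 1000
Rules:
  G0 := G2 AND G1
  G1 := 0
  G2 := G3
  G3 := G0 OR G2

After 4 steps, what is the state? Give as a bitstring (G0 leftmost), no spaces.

Step 1: G0=G2&G1=0&0=0 G1=0(const) G2=G3=0 G3=G0|G2=1|0=1 -> 0001
Step 2: G0=G2&G1=0&0=0 G1=0(const) G2=G3=1 G3=G0|G2=0|0=0 -> 0010
Step 3: G0=G2&G1=1&0=0 G1=0(const) G2=G3=0 G3=G0|G2=0|1=1 -> 0001
Step 4: G0=G2&G1=0&0=0 G1=0(const) G2=G3=1 G3=G0|G2=0|0=0 -> 0010

0010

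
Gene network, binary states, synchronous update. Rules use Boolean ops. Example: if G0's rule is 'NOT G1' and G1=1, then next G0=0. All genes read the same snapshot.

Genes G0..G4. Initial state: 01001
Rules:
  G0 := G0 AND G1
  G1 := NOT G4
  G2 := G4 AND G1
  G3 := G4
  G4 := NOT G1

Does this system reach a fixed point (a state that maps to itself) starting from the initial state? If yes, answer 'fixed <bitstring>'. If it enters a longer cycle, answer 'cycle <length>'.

Step 0: 01001
Step 1: G0=G0&G1=0&1=0 G1=NOT G4=NOT 1=0 G2=G4&G1=1&1=1 G3=G4=1 G4=NOT G1=NOT 1=0 -> 00110
Step 2: G0=G0&G1=0&0=0 G1=NOT G4=NOT 0=1 G2=G4&G1=0&0=0 G3=G4=0 G4=NOT G1=NOT 0=1 -> 01001
Cycle of length 2 starting at step 0 -> no fixed point

Answer: cycle 2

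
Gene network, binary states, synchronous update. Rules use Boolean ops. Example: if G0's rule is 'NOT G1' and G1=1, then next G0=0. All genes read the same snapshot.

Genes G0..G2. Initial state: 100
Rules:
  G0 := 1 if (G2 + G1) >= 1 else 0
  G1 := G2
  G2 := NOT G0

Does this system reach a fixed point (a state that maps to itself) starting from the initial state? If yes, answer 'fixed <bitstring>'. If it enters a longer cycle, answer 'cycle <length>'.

Answer: cycle 5

Derivation:
Step 0: 100
Step 1: G0=(0+0>=1)=0 G1=G2=0 G2=NOT G0=NOT 1=0 -> 000
Step 2: G0=(0+0>=1)=0 G1=G2=0 G2=NOT G0=NOT 0=1 -> 001
Step 3: G0=(1+0>=1)=1 G1=G2=1 G2=NOT G0=NOT 0=1 -> 111
Step 4: G0=(1+1>=1)=1 G1=G2=1 G2=NOT G0=NOT 1=0 -> 110
Step 5: G0=(0+1>=1)=1 G1=G2=0 G2=NOT G0=NOT 1=0 -> 100
Cycle of length 5 starting at step 0 -> no fixed point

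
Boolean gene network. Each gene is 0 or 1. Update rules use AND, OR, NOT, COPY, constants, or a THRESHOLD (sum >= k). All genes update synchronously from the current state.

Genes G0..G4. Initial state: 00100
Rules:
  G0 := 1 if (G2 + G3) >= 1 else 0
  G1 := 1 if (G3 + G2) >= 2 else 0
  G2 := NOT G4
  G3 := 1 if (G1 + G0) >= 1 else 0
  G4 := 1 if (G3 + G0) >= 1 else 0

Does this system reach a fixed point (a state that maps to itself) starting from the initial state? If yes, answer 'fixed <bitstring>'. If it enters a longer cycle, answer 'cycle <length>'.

Step 0: 00100
Step 1: G0=(1+0>=1)=1 G1=(0+1>=2)=0 G2=NOT G4=NOT 0=1 G3=(0+0>=1)=0 G4=(0+0>=1)=0 -> 10100
Step 2: G0=(1+0>=1)=1 G1=(0+1>=2)=0 G2=NOT G4=NOT 0=1 G3=(0+1>=1)=1 G4=(0+1>=1)=1 -> 10111
Step 3: G0=(1+1>=1)=1 G1=(1+1>=2)=1 G2=NOT G4=NOT 1=0 G3=(0+1>=1)=1 G4=(1+1>=1)=1 -> 11011
Step 4: G0=(0+1>=1)=1 G1=(1+0>=2)=0 G2=NOT G4=NOT 1=0 G3=(1+1>=1)=1 G4=(1+1>=1)=1 -> 10011
Step 5: G0=(0+1>=1)=1 G1=(1+0>=2)=0 G2=NOT G4=NOT 1=0 G3=(0+1>=1)=1 G4=(1+1>=1)=1 -> 10011
Fixed point reached at step 4: 10011

Answer: fixed 10011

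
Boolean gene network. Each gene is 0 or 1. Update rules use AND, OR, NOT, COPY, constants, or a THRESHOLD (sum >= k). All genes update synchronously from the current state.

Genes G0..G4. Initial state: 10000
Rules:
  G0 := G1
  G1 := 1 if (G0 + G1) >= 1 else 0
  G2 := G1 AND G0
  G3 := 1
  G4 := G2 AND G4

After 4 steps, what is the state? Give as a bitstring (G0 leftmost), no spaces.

Step 1: G0=G1=0 G1=(1+0>=1)=1 G2=G1&G0=0&1=0 G3=1(const) G4=G2&G4=0&0=0 -> 01010
Step 2: G0=G1=1 G1=(0+1>=1)=1 G2=G1&G0=1&0=0 G3=1(const) G4=G2&G4=0&0=0 -> 11010
Step 3: G0=G1=1 G1=(1+1>=1)=1 G2=G1&G0=1&1=1 G3=1(const) G4=G2&G4=0&0=0 -> 11110
Step 4: G0=G1=1 G1=(1+1>=1)=1 G2=G1&G0=1&1=1 G3=1(const) G4=G2&G4=1&0=0 -> 11110

11110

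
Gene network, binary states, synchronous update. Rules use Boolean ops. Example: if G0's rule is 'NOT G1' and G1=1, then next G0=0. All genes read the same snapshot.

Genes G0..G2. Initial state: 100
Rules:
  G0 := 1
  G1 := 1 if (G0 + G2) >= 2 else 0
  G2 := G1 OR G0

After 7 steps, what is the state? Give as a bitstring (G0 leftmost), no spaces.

Step 1: G0=1(const) G1=(1+0>=2)=0 G2=G1|G0=0|1=1 -> 101
Step 2: G0=1(const) G1=(1+1>=2)=1 G2=G1|G0=0|1=1 -> 111
Step 3: G0=1(const) G1=(1+1>=2)=1 G2=G1|G0=1|1=1 -> 111
Step 4: G0=1(const) G1=(1+1>=2)=1 G2=G1|G0=1|1=1 -> 111
Step 5: G0=1(const) G1=(1+1>=2)=1 G2=G1|G0=1|1=1 -> 111
Step 6: G0=1(const) G1=(1+1>=2)=1 G2=G1|G0=1|1=1 -> 111
Step 7: G0=1(const) G1=(1+1>=2)=1 G2=G1|G0=1|1=1 -> 111

111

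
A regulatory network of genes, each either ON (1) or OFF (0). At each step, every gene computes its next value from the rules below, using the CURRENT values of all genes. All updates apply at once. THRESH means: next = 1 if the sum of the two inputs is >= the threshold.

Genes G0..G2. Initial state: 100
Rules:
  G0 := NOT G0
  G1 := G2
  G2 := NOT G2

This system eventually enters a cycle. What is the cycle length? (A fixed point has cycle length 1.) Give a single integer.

Step 0: 100
Step 1: G0=NOT G0=NOT 1=0 G1=G2=0 G2=NOT G2=NOT 0=1 -> 001
Step 2: G0=NOT G0=NOT 0=1 G1=G2=1 G2=NOT G2=NOT 1=0 -> 110
Step 3: G0=NOT G0=NOT 1=0 G1=G2=0 G2=NOT G2=NOT 0=1 -> 001
State from step 3 equals state from step 1 -> cycle length 2

Answer: 2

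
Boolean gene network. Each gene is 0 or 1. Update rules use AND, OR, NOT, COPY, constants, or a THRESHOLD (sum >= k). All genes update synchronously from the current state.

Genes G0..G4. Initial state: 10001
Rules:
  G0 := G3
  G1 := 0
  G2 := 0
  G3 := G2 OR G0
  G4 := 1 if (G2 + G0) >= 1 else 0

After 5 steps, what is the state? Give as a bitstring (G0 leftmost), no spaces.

Step 1: G0=G3=0 G1=0(const) G2=0(const) G3=G2|G0=0|1=1 G4=(0+1>=1)=1 -> 00011
Step 2: G0=G3=1 G1=0(const) G2=0(const) G3=G2|G0=0|0=0 G4=(0+0>=1)=0 -> 10000
Step 3: G0=G3=0 G1=0(const) G2=0(const) G3=G2|G0=0|1=1 G4=(0+1>=1)=1 -> 00011
Step 4: G0=G3=1 G1=0(const) G2=0(const) G3=G2|G0=0|0=0 G4=(0+0>=1)=0 -> 10000
Step 5: G0=G3=0 G1=0(const) G2=0(const) G3=G2|G0=0|1=1 G4=(0+1>=1)=1 -> 00011

00011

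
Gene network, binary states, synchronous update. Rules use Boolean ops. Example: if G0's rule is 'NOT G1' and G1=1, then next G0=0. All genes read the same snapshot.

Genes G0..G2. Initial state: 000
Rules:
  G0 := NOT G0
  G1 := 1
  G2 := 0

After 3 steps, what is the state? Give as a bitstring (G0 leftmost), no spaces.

Step 1: G0=NOT G0=NOT 0=1 G1=1(const) G2=0(const) -> 110
Step 2: G0=NOT G0=NOT 1=0 G1=1(const) G2=0(const) -> 010
Step 3: G0=NOT G0=NOT 0=1 G1=1(const) G2=0(const) -> 110

110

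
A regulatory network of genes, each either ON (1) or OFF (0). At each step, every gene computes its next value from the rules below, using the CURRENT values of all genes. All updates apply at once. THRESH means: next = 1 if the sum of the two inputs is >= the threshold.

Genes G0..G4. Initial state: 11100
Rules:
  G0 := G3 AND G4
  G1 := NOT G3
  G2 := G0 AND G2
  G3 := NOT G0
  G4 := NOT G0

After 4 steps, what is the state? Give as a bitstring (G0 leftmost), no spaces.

Step 1: G0=G3&G4=0&0=0 G1=NOT G3=NOT 0=1 G2=G0&G2=1&1=1 G3=NOT G0=NOT 1=0 G4=NOT G0=NOT 1=0 -> 01100
Step 2: G0=G3&G4=0&0=0 G1=NOT G3=NOT 0=1 G2=G0&G2=0&1=0 G3=NOT G0=NOT 0=1 G4=NOT G0=NOT 0=1 -> 01011
Step 3: G0=G3&G4=1&1=1 G1=NOT G3=NOT 1=0 G2=G0&G2=0&0=0 G3=NOT G0=NOT 0=1 G4=NOT G0=NOT 0=1 -> 10011
Step 4: G0=G3&G4=1&1=1 G1=NOT G3=NOT 1=0 G2=G0&G2=1&0=0 G3=NOT G0=NOT 1=0 G4=NOT G0=NOT 1=0 -> 10000

10000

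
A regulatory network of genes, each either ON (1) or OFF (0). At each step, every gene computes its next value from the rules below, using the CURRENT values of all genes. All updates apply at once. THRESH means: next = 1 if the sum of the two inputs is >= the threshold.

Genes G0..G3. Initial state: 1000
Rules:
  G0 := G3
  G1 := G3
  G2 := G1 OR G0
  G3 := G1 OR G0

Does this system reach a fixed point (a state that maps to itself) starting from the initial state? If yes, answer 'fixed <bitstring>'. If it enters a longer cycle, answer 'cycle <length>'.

Answer: cycle 2

Derivation:
Step 0: 1000
Step 1: G0=G3=0 G1=G3=0 G2=G1|G0=0|1=1 G3=G1|G0=0|1=1 -> 0011
Step 2: G0=G3=1 G1=G3=1 G2=G1|G0=0|0=0 G3=G1|G0=0|0=0 -> 1100
Step 3: G0=G3=0 G1=G3=0 G2=G1|G0=1|1=1 G3=G1|G0=1|1=1 -> 0011
Cycle of length 2 starting at step 1 -> no fixed point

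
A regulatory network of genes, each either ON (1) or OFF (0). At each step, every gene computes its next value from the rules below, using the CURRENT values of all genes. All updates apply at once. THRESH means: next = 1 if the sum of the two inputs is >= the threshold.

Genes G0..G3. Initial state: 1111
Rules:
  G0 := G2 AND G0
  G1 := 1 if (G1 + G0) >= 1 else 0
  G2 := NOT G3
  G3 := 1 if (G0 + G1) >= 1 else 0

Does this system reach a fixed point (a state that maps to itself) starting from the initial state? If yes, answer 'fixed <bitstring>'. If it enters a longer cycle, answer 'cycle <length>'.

Step 0: 1111
Step 1: G0=G2&G0=1&1=1 G1=(1+1>=1)=1 G2=NOT G3=NOT 1=0 G3=(1+1>=1)=1 -> 1101
Step 2: G0=G2&G0=0&1=0 G1=(1+1>=1)=1 G2=NOT G3=NOT 1=0 G3=(1+1>=1)=1 -> 0101
Step 3: G0=G2&G0=0&0=0 G1=(1+0>=1)=1 G2=NOT G3=NOT 1=0 G3=(0+1>=1)=1 -> 0101
Fixed point reached at step 2: 0101

Answer: fixed 0101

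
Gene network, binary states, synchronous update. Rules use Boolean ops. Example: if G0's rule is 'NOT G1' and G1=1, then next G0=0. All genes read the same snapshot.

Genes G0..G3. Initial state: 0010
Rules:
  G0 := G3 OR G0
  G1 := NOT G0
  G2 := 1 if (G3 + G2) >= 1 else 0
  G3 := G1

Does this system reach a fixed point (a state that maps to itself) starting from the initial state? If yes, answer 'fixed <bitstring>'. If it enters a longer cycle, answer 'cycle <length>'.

Answer: fixed 1010

Derivation:
Step 0: 0010
Step 1: G0=G3|G0=0|0=0 G1=NOT G0=NOT 0=1 G2=(0+1>=1)=1 G3=G1=0 -> 0110
Step 2: G0=G3|G0=0|0=0 G1=NOT G0=NOT 0=1 G2=(0+1>=1)=1 G3=G1=1 -> 0111
Step 3: G0=G3|G0=1|0=1 G1=NOT G0=NOT 0=1 G2=(1+1>=1)=1 G3=G1=1 -> 1111
Step 4: G0=G3|G0=1|1=1 G1=NOT G0=NOT 1=0 G2=(1+1>=1)=1 G3=G1=1 -> 1011
Step 5: G0=G3|G0=1|1=1 G1=NOT G0=NOT 1=0 G2=(1+1>=1)=1 G3=G1=0 -> 1010
Step 6: G0=G3|G0=0|1=1 G1=NOT G0=NOT 1=0 G2=(0+1>=1)=1 G3=G1=0 -> 1010
Fixed point reached at step 5: 1010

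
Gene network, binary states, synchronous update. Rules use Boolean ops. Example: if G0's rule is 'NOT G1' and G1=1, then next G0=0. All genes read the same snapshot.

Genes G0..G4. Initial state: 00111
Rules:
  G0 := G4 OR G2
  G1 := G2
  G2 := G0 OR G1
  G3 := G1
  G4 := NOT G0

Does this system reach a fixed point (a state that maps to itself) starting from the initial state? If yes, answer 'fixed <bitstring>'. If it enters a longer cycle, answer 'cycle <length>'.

Answer: fixed 11110

Derivation:
Step 0: 00111
Step 1: G0=G4|G2=1|1=1 G1=G2=1 G2=G0|G1=0|0=0 G3=G1=0 G4=NOT G0=NOT 0=1 -> 11001
Step 2: G0=G4|G2=1|0=1 G1=G2=0 G2=G0|G1=1|1=1 G3=G1=1 G4=NOT G0=NOT 1=0 -> 10110
Step 3: G0=G4|G2=0|1=1 G1=G2=1 G2=G0|G1=1|0=1 G3=G1=0 G4=NOT G0=NOT 1=0 -> 11100
Step 4: G0=G4|G2=0|1=1 G1=G2=1 G2=G0|G1=1|1=1 G3=G1=1 G4=NOT G0=NOT 1=0 -> 11110
Step 5: G0=G4|G2=0|1=1 G1=G2=1 G2=G0|G1=1|1=1 G3=G1=1 G4=NOT G0=NOT 1=0 -> 11110
Fixed point reached at step 4: 11110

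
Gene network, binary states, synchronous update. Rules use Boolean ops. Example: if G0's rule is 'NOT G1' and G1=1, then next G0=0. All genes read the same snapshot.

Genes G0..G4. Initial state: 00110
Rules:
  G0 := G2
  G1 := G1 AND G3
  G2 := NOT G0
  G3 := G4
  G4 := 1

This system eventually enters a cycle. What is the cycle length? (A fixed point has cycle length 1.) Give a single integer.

Answer: 4

Derivation:
Step 0: 00110
Step 1: G0=G2=1 G1=G1&G3=0&1=0 G2=NOT G0=NOT 0=1 G3=G4=0 G4=1(const) -> 10101
Step 2: G0=G2=1 G1=G1&G3=0&0=0 G2=NOT G0=NOT 1=0 G3=G4=1 G4=1(const) -> 10011
Step 3: G0=G2=0 G1=G1&G3=0&1=0 G2=NOT G0=NOT 1=0 G3=G4=1 G4=1(const) -> 00011
Step 4: G0=G2=0 G1=G1&G3=0&1=0 G2=NOT G0=NOT 0=1 G3=G4=1 G4=1(const) -> 00111
Step 5: G0=G2=1 G1=G1&G3=0&1=0 G2=NOT G0=NOT 0=1 G3=G4=1 G4=1(const) -> 10111
Step 6: G0=G2=1 G1=G1&G3=0&1=0 G2=NOT G0=NOT 1=0 G3=G4=1 G4=1(const) -> 10011
State from step 6 equals state from step 2 -> cycle length 4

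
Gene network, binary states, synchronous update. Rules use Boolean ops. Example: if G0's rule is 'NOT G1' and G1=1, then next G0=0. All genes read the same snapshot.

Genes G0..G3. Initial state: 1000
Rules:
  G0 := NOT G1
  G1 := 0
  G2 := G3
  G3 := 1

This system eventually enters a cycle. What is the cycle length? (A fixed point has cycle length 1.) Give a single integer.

Answer: 1

Derivation:
Step 0: 1000
Step 1: G0=NOT G1=NOT 0=1 G1=0(const) G2=G3=0 G3=1(const) -> 1001
Step 2: G0=NOT G1=NOT 0=1 G1=0(const) G2=G3=1 G3=1(const) -> 1011
Step 3: G0=NOT G1=NOT 0=1 G1=0(const) G2=G3=1 G3=1(const) -> 1011
State from step 3 equals state from step 2 -> cycle length 1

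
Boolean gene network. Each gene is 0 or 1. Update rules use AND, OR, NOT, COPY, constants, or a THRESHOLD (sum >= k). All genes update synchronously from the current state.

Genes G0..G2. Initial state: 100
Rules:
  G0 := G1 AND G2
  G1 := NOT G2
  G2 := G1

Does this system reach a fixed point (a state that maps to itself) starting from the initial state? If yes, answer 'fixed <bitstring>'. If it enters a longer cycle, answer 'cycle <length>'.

Step 0: 100
Step 1: G0=G1&G2=0&0=0 G1=NOT G2=NOT 0=1 G2=G1=0 -> 010
Step 2: G0=G1&G2=1&0=0 G1=NOT G2=NOT 0=1 G2=G1=1 -> 011
Step 3: G0=G1&G2=1&1=1 G1=NOT G2=NOT 1=0 G2=G1=1 -> 101
Step 4: G0=G1&G2=0&1=0 G1=NOT G2=NOT 1=0 G2=G1=0 -> 000
Step 5: G0=G1&G2=0&0=0 G1=NOT G2=NOT 0=1 G2=G1=0 -> 010
Cycle of length 4 starting at step 1 -> no fixed point

Answer: cycle 4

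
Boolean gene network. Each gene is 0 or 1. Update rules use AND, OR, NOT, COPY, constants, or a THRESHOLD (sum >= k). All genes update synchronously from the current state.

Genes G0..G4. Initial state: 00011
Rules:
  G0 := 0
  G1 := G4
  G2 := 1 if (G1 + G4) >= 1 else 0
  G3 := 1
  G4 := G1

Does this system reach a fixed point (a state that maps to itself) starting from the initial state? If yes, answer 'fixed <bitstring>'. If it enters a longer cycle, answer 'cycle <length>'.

Answer: cycle 2

Derivation:
Step 0: 00011
Step 1: G0=0(const) G1=G4=1 G2=(0+1>=1)=1 G3=1(const) G4=G1=0 -> 01110
Step 2: G0=0(const) G1=G4=0 G2=(1+0>=1)=1 G3=1(const) G4=G1=1 -> 00111
Step 3: G0=0(const) G1=G4=1 G2=(0+1>=1)=1 G3=1(const) G4=G1=0 -> 01110
Cycle of length 2 starting at step 1 -> no fixed point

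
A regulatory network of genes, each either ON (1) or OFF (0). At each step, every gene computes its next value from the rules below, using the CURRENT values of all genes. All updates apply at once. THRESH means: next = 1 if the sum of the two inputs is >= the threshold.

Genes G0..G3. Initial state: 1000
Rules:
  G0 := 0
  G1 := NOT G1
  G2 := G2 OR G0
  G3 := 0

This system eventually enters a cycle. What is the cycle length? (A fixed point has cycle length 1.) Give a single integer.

Answer: 2

Derivation:
Step 0: 1000
Step 1: G0=0(const) G1=NOT G1=NOT 0=1 G2=G2|G0=0|1=1 G3=0(const) -> 0110
Step 2: G0=0(const) G1=NOT G1=NOT 1=0 G2=G2|G0=1|0=1 G3=0(const) -> 0010
Step 3: G0=0(const) G1=NOT G1=NOT 0=1 G2=G2|G0=1|0=1 G3=0(const) -> 0110
State from step 3 equals state from step 1 -> cycle length 2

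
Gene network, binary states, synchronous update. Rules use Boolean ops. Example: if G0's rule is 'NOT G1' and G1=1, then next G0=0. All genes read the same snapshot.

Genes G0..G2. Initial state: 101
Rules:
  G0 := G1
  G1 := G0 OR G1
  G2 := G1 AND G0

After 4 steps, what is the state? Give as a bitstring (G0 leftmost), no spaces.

Step 1: G0=G1=0 G1=G0|G1=1|0=1 G2=G1&G0=0&1=0 -> 010
Step 2: G0=G1=1 G1=G0|G1=0|1=1 G2=G1&G0=1&0=0 -> 110
Step 3: G0=G1=1 G1=G0|G1=1|1=1 G2=G1&G0=1&1=1 -> 111
Step 4: G0=G1=1 G1=G0|G1=1|1=1 G2=G1&G0=1&1=1 -> 111

111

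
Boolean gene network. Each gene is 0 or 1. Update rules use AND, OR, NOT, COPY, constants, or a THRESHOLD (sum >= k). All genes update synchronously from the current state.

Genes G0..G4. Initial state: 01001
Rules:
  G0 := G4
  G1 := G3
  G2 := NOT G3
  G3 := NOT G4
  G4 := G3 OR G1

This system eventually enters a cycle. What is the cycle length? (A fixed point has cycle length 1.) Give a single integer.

Answer: 5

Derivation:
Step 0: 01001
Step 1: G0=G4=1 G1=G3=0 G2=NOT G3=NOT 0=1 G3=NOT G4=NOT 1=0 G4=G3|G1=0|1=1 -> 10101
Step 2: G0=G4=1 G1=G3=0 G2=NOT G3=NOT 0=1 G3=NOT G4=NOT 1=0 G4=G3|G1=0|0=0 -> 10100
Step 3: G0=G4=0 G1=G3=0 G2=NOT G3=NOT 0=1 G3=NOT G4=NOT 0=1 G4=G3|G1=0|0=0 -> 00110
Step 4: G0=G4=0 G1=G3=1 G2=NOT G3=NOT 1=0 G3=NOT G4=NOT 0=1 G4=G3|G1=1|0=1 -> 01011
Step 5: G0=G4=1 G1=G3=1 G2=NOT G3=NOT 1=0 G3=NOT G4=NOT 1=0 G4=G3|G1=1|1=1 -> 11001
Step 6: G0=G4=1 G1=G3=0 G2=NOT G3=NOT 0=1 G3=NOT G4=NOT 1=0 G4=G3|G1=0|1=1 -> 10101
State from step 6 equals state from step 1 -> cycle length 5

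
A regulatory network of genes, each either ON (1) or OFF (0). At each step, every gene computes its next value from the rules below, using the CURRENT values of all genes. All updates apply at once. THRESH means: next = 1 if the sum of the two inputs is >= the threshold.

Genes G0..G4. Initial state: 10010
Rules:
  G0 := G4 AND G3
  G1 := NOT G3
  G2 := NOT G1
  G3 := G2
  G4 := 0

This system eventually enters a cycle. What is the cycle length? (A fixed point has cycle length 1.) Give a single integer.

Answer: 3

Derivation:
Step 0: 10010
Step 1: G0=G4&G3=0&1=0 G1=NOT G3=NOT 1=0 G2=NOT G1=NOT 0=1 G3=G2=0 G4=0(const) -> 00100
Step 2: G0=G4&G3=0&0=0 G1=NOT G3=NOT 0=1 G2=NOT G1=NOT 0=1 G3=G2=1 G4=0(const) -> 01110
Step 3: G0=G4&G3=0&1=0 G1=NOT G3=NOT 1=0 G2=NOT G1=NOT 1=0 G3=G2=1 G4=0(const) -> 00010
Step 4: G0=G4&G3=0&1=0 G1=NOT G3=NOT 1=0 G2=NOT G1=NOT 0=1 G3=G2=0 G4=0(const) -> 00100
State from step 4 equals state from step 1 -> cycle length 3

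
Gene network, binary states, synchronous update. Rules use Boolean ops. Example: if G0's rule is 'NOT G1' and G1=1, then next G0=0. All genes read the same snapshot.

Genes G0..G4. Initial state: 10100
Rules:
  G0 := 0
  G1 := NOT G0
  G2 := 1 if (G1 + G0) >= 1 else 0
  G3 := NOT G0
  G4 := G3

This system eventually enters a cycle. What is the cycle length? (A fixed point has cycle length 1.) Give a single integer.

Answer: 1

Derivation:
Step 0: 10100
Step 1: G0=0(const) G1=NOT G0=NOT 1=0 G2=(0+1>=1)=1 G3=NOT G0=NOT 1=0 G4=G3=0 -> 00100
Step 2: G0=0(const) G1=NOT G0=NOT 0=1 G2=(0+0>=1)=0 G3=NOT G0=NOT 0=1 G4=G3=0 -> 01010
Step 3: G0=0(const) G1=NOT G0=NOT 0=1 G2=(1+0>=1)=1 G3=NOT G0=NOT 0=1 G4=G3=1 -> 01111
Step 4: G0=0(const) G1=NOT G0=NOT 0=1 G2=(1+0>=1)=1 G3=NOT G0=NOT 0=1 G4=G3=1 -> 01111
State from step 4 equals state from step 3 -> cycle length 1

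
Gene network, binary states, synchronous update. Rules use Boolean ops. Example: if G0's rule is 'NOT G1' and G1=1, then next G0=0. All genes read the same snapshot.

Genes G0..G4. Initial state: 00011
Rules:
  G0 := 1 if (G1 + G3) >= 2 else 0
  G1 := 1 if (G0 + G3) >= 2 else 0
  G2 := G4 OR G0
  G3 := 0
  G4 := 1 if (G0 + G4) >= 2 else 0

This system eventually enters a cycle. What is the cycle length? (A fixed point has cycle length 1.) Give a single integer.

Step 0: 00011
Step 1: G0=(0+1>=2)=0 G1=(0+1>=2)=0 G2=G4|G0=1|0=1 G3=0(const) G4=(0+1>=2)=0 -> 00100
Step 2: G0=(0+0>=2)=0 G1=(0+0>=2)=0 G2=G4|G0=0|0=0 G3=0(const) G4=(0+0>=2)=0 -> 00000
Step 3: G0=(0+0>=2)=0 G1=(0+0>=2)=0 G2=G4|G0=0|0=0 G3=0(const) G4=(0+0>=2)=0 -> 00000
State from step 3 equals state from step 2 -> cycle length 1

Answer: 1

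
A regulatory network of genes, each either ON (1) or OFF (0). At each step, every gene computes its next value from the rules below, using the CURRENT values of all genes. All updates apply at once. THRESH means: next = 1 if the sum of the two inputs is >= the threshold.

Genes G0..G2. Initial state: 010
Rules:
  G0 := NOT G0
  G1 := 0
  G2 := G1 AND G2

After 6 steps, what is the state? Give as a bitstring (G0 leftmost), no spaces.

Step 1: G0=NOT G0=NOT 0=1 G1=0(const) G2=G1&G2=1&0=0 -> 100
Step 2: G0=NOT G0=NOT 1=0 G1=0(const) G2=G1&G2=0&0=0 -> 000
Step 3: G0=NOT G0=NOT 0=1 G1=0(const) G2=G1&G2=0&0=0 -> 100
Step 4: G0=NOT G0=NOT 1=0 G1=0(const) G2=G1&G2=0&0=0 -> 000
Step 5: G0=NOT G0=NOT 0=1 G1=0(const) G2=G1&G2=0&0=0 -> 100
Step 6: G0=NOT G0=NOT 1=0 G1=0(const) G2=G1&G2=0&0=0 -> 000

000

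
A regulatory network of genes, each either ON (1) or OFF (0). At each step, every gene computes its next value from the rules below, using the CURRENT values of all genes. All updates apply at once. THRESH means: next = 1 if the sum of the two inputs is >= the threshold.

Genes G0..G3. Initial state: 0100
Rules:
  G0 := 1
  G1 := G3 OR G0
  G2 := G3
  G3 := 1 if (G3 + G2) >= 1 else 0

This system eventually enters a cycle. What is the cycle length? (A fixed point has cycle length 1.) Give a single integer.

Answer: 1

Derivation:
Step 0: 0100
Step 1: G0=1(const) G1=G3|G0=0|0=0 G2=G3=0 G3=(0+0>=1)=0 -> 1000
Step 2: G0=1(const) G1=G3|G0=0|1=1 G2=G3=0 G3=(0+0>=1)=0 -> 1100
Step 3: G0=1(const) G1=G3|G0=0|1=1 G2=G3=0 G3=(0+0>=1)=0 -> 1100
State from step 3 equals state from step 2 -> cycle length 1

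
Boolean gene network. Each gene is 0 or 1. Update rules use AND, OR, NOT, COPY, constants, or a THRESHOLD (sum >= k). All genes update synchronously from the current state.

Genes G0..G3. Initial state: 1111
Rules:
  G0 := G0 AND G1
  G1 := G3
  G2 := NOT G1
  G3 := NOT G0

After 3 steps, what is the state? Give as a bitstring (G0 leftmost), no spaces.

Step 1: G0=G0&G1=1&1=1 G1=G3=1 G2=NOT G1=NOT 1=0 G3=NOT G0=NOT 1=0 -> 1100
Step 2: G0=G0&G1=1&1=1 G1=G3=0 G2=NOT G1=NOT 1=0 G3=NOT G0=NOT 1=0 -> 1000
Step 3: G0=G0&G1=1&0=0 G1=G3=0 G2=NOT G1=NOT 0=1 G3=NOT G0=NOT 1=0 -> 0010

0010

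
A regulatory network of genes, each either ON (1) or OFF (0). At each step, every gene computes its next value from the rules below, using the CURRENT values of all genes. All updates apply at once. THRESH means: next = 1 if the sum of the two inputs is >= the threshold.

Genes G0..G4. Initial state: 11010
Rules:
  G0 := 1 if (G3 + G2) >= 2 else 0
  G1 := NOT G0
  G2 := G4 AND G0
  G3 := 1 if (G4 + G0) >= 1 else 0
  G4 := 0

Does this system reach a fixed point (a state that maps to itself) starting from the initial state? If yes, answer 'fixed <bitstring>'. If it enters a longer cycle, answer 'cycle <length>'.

Answer: fixed 01000

Derivation:
Step 0: 11010
Step 1: G0=(1+0>=2)=0 G1=NOT G0=NOT 1=0 G2=G4&G0=0&1=0 G3=(0+1>=1)=1 G4=0(const) -> 00010
Step 2: G0=(1+0>=2)=0 G1=NOT G0=NOT 0=1 G2=G4&G0=0&0=0 G3=(0+0>=1)=0 G4=0(const) -> 01000
Step 3: G0=(0+0>=2)=0 G1=NOT G0=NOT 0=1 G2=G4&G0=0&0=0 G3=(0+0>=1)=0 G4=0(const) -> 01000
Fixed point reached at step 2: 01000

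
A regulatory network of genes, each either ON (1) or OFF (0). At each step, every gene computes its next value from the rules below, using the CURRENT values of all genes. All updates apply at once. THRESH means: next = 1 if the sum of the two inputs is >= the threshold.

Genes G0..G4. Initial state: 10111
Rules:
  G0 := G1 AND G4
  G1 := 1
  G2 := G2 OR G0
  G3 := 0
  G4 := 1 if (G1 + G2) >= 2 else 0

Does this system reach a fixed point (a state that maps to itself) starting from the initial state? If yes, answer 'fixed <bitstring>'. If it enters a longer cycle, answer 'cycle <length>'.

Step 0: 10111
Step 1: G0=G1&G4=0&1=0 G1=1(const) G2=G2|G0=1|1=1 G3=0(const) G4=(0+1>=2)=0 -> 01100
Step 2: G0=G1&G4=1&0=0 G1=1(const) G2=G2|G0=1|0=1 G3=0(const) G4=(1+1>=2)=1 -> 01101
Step 3: G0=G1&G4=1&1=1 G1=1(const) G2=G2|G0=1|0=1 G3=0(const) G4=(1+1>=2)=1 -> 11101
Step 4: G0=G1&G4=1&1=1 G1=1(const) G2=G2|G0=1|1=1 G3=0(const) G4=(1+1>=2)=1 -> 11101
Fixed point reached at step 3: 11101

Answer: fixed 11101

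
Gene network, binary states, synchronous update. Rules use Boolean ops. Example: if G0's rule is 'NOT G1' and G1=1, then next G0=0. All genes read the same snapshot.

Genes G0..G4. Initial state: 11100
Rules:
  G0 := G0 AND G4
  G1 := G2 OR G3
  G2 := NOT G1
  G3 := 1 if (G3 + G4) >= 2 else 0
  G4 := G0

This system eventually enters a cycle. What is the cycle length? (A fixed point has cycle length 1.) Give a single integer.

Answer: 4

Derivation:
Step 0: 11100
Step 1: G0=G0&G4=1&0=0 G1=G2|G3=1|0=1 G2=NOT G1=NOT 1=0 G3=(0+0>=2)=0 G4=G0=1 -> 01001
Step 2: G0=G0&G4=0&1=0 G1=G2|G3=0|0=0 G2=NOT G1=NOT 1=0 G3=(0+1>=2)=0 G4=G0=0 -> 00000
Step 3: G0=G0&G4=0&0=0 G1=G2|G3=0|0=0 G2=NOT G1=NOT 0=1 G3=(0+0>=2)=0 G4=G0=0 -> 00100
Step 4: G0=G0&G4=0&0=0 G1=G2|G3=1|0=1 G2=NOT G1=NOT 0=1 G3=(0+0>=2)=0 G4=G0=0 -> 01100
Step 5: G0=G0&G4=0&0=0 G1=G2|G3=1|0=1 G2=NOT G1=NOT 1=0 G3=(0+0>=2)=0 G4=G0=0 -> 01000
Step 6: G0=G0&G4=0&0=0 G1=G2|G3=0|0=0 G2=NOT G1=NOT 1=0 G3=(0+0>=2)=0 G4=G0=0 -> 00000
State from step 6 equals state from step 2 -> cycle length 4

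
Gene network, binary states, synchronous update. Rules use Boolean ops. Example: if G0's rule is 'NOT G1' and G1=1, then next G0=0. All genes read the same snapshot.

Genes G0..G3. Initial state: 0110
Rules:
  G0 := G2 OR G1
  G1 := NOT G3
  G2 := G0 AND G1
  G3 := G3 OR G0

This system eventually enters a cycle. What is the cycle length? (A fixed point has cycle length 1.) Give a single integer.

Step 0: 0110
Step 1: G0=G2|G1=1|1=1 G1=NOT G3=NOT 0=1 G2=G0&G1=0&1=0 G3=G3|G0=0|0=0 -> 1100
Step 2: G0=G2|G1=0|1=1 G1=NOT G3=NOT 0=1 G2=G0&G1=1&1=1 G3=G3|G0=0|1=1 -> 1111
Step 3: G0=G2|G1=1|1=1 G1=NOT G3=NOT 1=0 G2=G0&G1=1&1=1 G3=G3|G0=1|1=1 -> 1011
Step 4: G0=G2|G1=1|0=1 G1=NOT G3=NOT 1=0 G2=G0&G1=1&0=0 G3=G3|G0=1|1=1 -> 1001
Step 5: G0=G2|G1=0|0=0 G1=NOT G3=NOT 1=0 G2=G0&G1=1&0=0 G3=G3|G0=1|1=1 -> 0001
Step 6: G0=G2|G1=0|0=0 G1=NOT G3=NOT 1=0 G2=G0&G1=0&0=0 G3=G3|G0=1|0=1 -> 0001
State from step 6 equals state from step 5 -> cycle length 1

Answer: 1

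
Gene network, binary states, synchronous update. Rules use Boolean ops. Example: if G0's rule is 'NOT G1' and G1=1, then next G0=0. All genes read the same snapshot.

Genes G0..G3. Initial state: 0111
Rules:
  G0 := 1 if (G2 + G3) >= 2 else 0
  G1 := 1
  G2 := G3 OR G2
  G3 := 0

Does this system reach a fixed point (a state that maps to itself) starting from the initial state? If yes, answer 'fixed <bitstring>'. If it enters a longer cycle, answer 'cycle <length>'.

Answer: fixed 0110

Derivation:
Step 0: 0111
Step 1: G0=(1+1>=2)=1 G1=1(const) G2=G3|G2=1|1=1 G3=0(const) -> 1110
Step 2: G0=(1+0>=2)=0 G1=1(const) G2=G3|G2=0|1=1 G3=0(const) -> 0110
Step 3: G0=(1+0>=2)=0 G1=1(const) G2=G3|G2=0|1=1 G3=0(const) -> 0110
Fixed point reached at step 2: 0110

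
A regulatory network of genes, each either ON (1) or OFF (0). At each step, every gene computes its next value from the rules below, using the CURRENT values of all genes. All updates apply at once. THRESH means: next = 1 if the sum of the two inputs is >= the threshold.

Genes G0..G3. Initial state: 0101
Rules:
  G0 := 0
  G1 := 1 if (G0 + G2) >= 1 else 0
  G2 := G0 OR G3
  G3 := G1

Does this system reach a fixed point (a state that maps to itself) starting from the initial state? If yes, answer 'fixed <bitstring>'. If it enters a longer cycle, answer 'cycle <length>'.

Answer: cycle 3

Derivation:
Step 0: 0101
Step 1: G0=0(const) G1=(0+0>=1)=0 G2=G0|G3=0|1=1 G3=G1=1 -> 0011
Step 2: G0=0(const) G1=(0+1>=1)=1 G2=G0|G3=0|1=1 G3=G1=0 -> 0110
Step 3: G0=0(const) G1=(0+1>=1)=1 G2=G0|G3=0|0=0 G3=G1=1 -> 0101
Cycle of length 3 starting at step 0 -> no fixed point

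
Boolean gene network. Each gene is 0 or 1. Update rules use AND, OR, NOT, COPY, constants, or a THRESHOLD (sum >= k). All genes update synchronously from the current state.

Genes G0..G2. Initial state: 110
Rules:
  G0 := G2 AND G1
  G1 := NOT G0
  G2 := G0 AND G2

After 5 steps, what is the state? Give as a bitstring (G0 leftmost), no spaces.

Step 1: G0=G2&G1=0&1=0 G1=NOT G0=NOT 1=0 G2=G0&G2=1&0=0 -> 000
Step 2: G0=G2&G1=0&0=0 G1=NOT G0=NOT 0=1 G2=G0&G2=0&0=0 -> 010
Step 3: G0=G2&G1=0&1=0 G1=NOT G0=NOT 0=1 G2=G0&G2=0&0=0 -> 010
Step 4: G0=G2&G1=0&1=0 G1=NOT G0=NOT 0=1 G2=G0&G2=0&0=0 -> 010
Step 5: G0=G2&G1=0&1=0 G1=NOT G0=NOT 0=1 G2=G0&G2=0&0=0 -> 010

010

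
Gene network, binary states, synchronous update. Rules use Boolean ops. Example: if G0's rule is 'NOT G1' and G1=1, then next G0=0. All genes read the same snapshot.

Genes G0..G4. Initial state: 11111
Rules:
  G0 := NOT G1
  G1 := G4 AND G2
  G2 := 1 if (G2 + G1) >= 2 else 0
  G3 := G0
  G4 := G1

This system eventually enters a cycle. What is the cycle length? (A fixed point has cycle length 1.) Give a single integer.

Step 0: 11111
Step 1: G0=NOT G1=NOT 1=0 G1=G4&G2=1&1=1 G2=(1+1>=2)=1 G3=G0=1 G4=G1=1 -> 01111
Step 2: G0=NOT G1=NOT 1=0 G1=G4&G2=1&1=1 G2=(1+1>=2)=1 G3=G0=0 G4=G1=1 -> 01101
Step 3: G0=NOT G1=NOT 1=0 G1=G4&G2=1&1=1 G2=(1+1>=2)=1 G3=G0=0 G4=G1=1 -> 01101
State from step 3 equals state from step 2 -> cycle length 1

Answer: 1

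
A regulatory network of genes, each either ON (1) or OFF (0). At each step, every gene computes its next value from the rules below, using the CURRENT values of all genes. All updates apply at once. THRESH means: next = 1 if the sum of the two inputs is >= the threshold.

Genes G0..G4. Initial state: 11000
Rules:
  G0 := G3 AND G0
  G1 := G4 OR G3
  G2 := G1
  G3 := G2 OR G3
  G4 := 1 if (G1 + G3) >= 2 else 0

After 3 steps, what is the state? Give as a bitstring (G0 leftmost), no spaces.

Step 1: G0=G3&G0=0&1=0 G1=G4|G3=0|0=0 G2=G1=1 G3=G2|G3=0|0=0 G4=(1+0>=2)=0 -> 00100
Step 2: G0=G3&G0=0&0=0 G1=G4|G3=0|0=0 G2=G1=0 G3=G2|G3=1|0=1 G4=(0+0>=2)=0 -> 00010
Step 3: G0=G3&G0=1&0=0 G1=G4|G3=0|1=1 G2=G1=0 G3=G2|G3=0|1=1 G4=(0+1>=2)=0 -> 01010

01010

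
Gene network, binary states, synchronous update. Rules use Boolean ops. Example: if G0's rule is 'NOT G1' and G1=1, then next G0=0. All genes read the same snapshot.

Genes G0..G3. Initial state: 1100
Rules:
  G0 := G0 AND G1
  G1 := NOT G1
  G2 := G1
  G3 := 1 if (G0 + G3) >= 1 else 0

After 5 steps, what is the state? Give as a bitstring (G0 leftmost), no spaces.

Step 1: G0=G0&G1=1&1=1 G1=NOT G1=NOT 1=0 G2=G1=1 G3=(1+0>=1)=1 -> 1011
Step 2: G0=G0&G1=1&0=0 G1=NOT G1=NOT 0=1 G2=G1=0 G3=(1+1>=1)=1 -> 0101
Step 3: G0=G0&G1=0&1=0 G1=NOT G1=NOT 1=0 G2=G1=1 G3=(0+1>=1)=1 -> 0011
Step 4: G0=G0&G1=0&0=0 G1=NOT G1=NOT 0=1 G2=G1=0 G3=(0+1>=1)=1 -> 0101
Step 5: G0=G0&G1=0&1=0 G1=NOT G1=NOT 1=0 G2=G1=1 G3=(0+1>=1)=1 -> 0011

0011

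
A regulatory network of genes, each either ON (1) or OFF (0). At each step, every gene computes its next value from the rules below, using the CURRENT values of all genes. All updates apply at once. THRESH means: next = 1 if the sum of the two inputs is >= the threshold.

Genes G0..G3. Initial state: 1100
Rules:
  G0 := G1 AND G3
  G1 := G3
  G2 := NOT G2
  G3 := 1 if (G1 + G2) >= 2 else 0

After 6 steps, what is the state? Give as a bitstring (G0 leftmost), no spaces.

Step 1: G0=G1&G3=1&0=0 G1=G3=0 G2=NOT G2=NOT 0=1 G3=(1+0>=2)=0 -> 0010
Step 2: G0=G1&G3=0&0=0 G1=G3=0 G2=NOT G2=NOT 1=0 G3=(0+1>=2)=0 -> 0000
Step 3: G0=G1&G3=0&0=0 G1=G3=0 G2=NOT G2=NOT 0=1 G3=(0+0>=2)=0 -> 0010
Step 4: G0=G1&G3=0&0=0 G1=G3=0 G2=NOT G2=NOT 1=0 G3=(0+1>=2)=0 -> 0000
Step 5: G0=G1&G3=0&0=0 G1=G3=0 G2=NOT G2=NOT 0=1 G3=(0+0>=2)=0 -> 0010
Step 6: G0=G1&G3=0&0=0 G1=G3=0 G2=NOT G2=NOT 1=0 G3=(0+1>=2)=0 -> 0000

0000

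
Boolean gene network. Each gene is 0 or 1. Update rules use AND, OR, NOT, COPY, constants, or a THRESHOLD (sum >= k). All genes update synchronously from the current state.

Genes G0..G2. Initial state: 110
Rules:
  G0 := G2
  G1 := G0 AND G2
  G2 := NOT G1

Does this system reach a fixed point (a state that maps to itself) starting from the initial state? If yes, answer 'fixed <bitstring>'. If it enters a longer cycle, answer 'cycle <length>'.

Answer: cycle 5

Derivation:
Step 0: 110
Step 1: G0=G2=0 G1=G0&G2=1&0=0 G2=NOT G1=NOT 1=0 -> 000
Step 2: G0=G2=0 G1=G0&G2=0&0=0 G2=NOT G1=NOT 0=1 -> 001
Step 3: G0=G2=1 G1=G0&G2=0&1=0 G2=NOT G1=NOT 0=1 -> 101
Step 4: G0=G2=1 G1=G0&G2=1&1=1 G2=NOT G1=NOT 0=1 -> 111
Step 5: G0=G2=1 G1=G0&G2=1&1=1 G2=NOT G1=NOT 1=0 -> 110
Cycle of length 5 starting at step 0 -> no fixed point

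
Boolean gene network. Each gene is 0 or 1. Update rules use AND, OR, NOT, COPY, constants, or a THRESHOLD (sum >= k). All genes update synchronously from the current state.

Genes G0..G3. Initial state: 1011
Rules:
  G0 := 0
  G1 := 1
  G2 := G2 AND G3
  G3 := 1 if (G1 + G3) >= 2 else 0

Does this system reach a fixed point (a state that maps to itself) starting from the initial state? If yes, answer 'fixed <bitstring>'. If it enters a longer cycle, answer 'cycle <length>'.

Answer: fixed 0100

Derivation:
Step 0: 1011
Step 1: G0=0(const) G1=1(const) G2=G2&G3=1&1=1 G3=(0+1>=2)=0 -> 0110
Step 2: G0=0(const) G1=1(const) G2=G2&G3=1&0=0 G3=(1+0>=2)=0 -> 0100
Step 3: G0=0(const) G1=1(const) G2=G2&G3=0&0=0 G3=(1+0>=2)=0 -> 0100
Fixed point reached at step 2: 0100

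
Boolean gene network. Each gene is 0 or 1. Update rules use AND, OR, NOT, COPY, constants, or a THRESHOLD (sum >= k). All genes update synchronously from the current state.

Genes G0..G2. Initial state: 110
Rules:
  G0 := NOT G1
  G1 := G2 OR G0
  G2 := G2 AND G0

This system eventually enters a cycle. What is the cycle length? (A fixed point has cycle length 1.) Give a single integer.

Answer: 4

Derivation:
Step 0: 110
Step 1: G0=NOT G1=NOT 1=0 G1=G2|G0=0|1=1 G2=G2&G0=0&1=0 -> 010
Step 2: G0=NOT G1=NOT 1=0 G1=G2|G0=0|0=0 G2=G2&G0=0&0=0 -> 000
Step 3: G0=NOT G1=NOT 0=1 G1=G2|G0=0|0=0 G2=G2&G0=0&0=0 -> 100
Step 4: G0=NOT G1=NOT 0=1 G1=G2|G0=0|1=1 G2=G2&G0=0&1=0 -> 110
State from step 4 equals state from step 0 -> cycle length 4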